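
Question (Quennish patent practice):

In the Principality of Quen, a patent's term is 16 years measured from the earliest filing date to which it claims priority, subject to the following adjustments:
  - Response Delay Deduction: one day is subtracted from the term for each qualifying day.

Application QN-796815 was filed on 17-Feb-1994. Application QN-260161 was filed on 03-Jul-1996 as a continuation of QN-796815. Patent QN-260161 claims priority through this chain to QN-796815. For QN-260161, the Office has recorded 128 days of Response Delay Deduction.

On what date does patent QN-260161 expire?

Earliest priority filing: 17 February 1994.
Base term: 17 February 1994 + 16 years → 17 February 2010.
Response Delay Deduction: −128 days → 12 October 2009.

October 12, 2009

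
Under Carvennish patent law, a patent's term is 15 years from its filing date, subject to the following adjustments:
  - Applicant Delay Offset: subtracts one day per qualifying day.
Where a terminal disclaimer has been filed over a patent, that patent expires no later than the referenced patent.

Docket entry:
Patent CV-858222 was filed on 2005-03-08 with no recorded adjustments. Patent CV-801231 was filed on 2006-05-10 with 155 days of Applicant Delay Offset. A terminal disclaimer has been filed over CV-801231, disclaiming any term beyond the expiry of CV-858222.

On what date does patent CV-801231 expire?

Natural term of CV-801231:
  Base: filing + 15 years → 10 May 2021.
  Applicant Delay Offset: −155 days → 6 December 2020.
Expiry of referenced patent CV-858222:
  Base: filing + 15 years → 8 March 2020.
Terminal disclaimer: CV-801231 expires on the earlier of 6 December 2020 and 8 March 2020.

2020-03-08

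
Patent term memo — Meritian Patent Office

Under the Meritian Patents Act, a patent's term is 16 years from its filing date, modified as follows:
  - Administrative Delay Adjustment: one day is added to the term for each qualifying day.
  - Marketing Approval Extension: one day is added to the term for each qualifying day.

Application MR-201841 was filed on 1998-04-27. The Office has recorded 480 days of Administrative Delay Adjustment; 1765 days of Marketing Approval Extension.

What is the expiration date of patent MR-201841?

2020-06-19

Base term: filing date + 16 years → 27 April 2014.
Administrative Delay Adjustment: +480 days → 20 August 2015.
Marketing Approval Extension: +1765 days → 19 June 2020.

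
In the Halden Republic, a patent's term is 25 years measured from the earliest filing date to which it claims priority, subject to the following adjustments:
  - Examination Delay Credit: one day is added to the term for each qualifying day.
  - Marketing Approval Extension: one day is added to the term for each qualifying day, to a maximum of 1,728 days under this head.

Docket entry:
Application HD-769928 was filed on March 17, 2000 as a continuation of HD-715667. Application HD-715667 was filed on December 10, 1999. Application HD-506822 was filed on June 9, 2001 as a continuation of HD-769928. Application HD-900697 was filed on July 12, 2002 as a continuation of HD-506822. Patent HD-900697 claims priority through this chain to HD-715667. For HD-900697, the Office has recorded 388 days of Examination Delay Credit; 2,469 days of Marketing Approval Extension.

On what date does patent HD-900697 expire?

Earliest priority filing: 10 December 1999.
Base term: 10 December 1999 + 25 years → 10 December 2024.
Examination Delay Credit: +388 days → 2 January 2026.
Marketing Approval Extension: 2469 days claimed exceeds the 1728-day cap, so +1728 days → 26 September 2030.

September 26, 2030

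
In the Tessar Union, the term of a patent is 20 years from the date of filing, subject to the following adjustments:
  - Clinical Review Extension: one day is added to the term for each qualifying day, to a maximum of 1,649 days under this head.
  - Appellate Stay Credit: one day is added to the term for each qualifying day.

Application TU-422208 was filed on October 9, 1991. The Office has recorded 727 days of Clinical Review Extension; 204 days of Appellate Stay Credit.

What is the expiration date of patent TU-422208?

Base term: filing date + 20 years → 9 October 2011.
Clinical Review Extension: 727 days (within the 1649-day cap) → +727 days → 5 October 2013.
Appellate Stay Credit: +204 days → 27 April 2014.

April 27, 2014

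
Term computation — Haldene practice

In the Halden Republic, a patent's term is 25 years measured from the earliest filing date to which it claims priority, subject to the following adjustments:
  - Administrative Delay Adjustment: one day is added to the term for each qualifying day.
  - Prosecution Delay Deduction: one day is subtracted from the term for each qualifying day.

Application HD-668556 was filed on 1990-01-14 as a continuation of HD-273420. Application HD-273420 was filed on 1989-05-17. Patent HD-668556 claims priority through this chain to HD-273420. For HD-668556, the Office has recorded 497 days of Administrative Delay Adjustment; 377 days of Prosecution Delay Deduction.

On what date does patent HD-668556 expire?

2014-09-14

Earliest priority filing: 17 May 1989.
Base term: 17 May 1989 + 25 years → 17 May 2014.
Administrative Delay Adjustment: +497 days → 26 September 2015.
Prosecution Delay Deduction: −377 days → 14 September 2014.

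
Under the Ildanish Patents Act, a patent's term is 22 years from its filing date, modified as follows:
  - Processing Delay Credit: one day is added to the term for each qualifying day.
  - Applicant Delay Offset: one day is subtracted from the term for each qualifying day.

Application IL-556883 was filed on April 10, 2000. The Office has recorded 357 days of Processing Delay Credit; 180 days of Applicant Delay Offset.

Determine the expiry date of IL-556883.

October 4, 2022

Base term: filing date + 22 years → 10 April 2022.
Processing Delay Credit: +357 days → 2 April 2023.
Applicant Delay Offset: −180 days → 4 October 2022.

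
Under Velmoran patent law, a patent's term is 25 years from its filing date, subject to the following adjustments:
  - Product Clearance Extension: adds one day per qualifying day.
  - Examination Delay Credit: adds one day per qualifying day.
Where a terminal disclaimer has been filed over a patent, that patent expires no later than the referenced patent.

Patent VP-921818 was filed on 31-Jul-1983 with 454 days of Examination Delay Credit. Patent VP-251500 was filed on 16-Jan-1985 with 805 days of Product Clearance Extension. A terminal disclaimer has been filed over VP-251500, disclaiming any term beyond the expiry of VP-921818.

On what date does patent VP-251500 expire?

Natural term of VP-251500:
  Base: filing + 25 years → 16 January 2010.
  Product Clearance Extension: +805 days → 31 March 2012.
Expiry of referenced patent VP-921818:
  Base: filing + 25 years → 31 July 2008.
  Examination Delay Credit: +454 days → 28 October 2009.
Terminal disclaimer: VP-251500 expires on the earlier of 31 March 2012 and 28 October 2009.

2009-10-28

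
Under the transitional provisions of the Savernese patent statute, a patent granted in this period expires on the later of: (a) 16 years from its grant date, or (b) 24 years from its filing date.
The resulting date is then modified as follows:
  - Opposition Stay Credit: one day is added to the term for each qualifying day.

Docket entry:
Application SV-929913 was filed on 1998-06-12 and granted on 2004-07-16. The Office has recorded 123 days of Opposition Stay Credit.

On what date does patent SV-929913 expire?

(a) grant + 16 years → 16 July 2020.
(b) filing + 24 years → 12 June 2022.
Later of the two: 12 June 2022.
Opposition Stay Credit: +123 days → 13 October 2022.

2022-10-13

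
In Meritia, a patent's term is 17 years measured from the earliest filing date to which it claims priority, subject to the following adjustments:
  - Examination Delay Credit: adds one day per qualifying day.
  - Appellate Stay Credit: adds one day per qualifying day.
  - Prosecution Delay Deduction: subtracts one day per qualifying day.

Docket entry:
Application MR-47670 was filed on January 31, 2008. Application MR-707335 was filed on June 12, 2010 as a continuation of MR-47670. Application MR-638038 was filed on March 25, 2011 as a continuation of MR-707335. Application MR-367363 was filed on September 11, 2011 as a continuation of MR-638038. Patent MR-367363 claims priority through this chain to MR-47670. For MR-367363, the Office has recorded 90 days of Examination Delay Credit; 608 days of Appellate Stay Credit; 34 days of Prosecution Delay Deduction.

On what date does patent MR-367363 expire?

November 26, 2026

Earliest priority filing: 31 January 2008.
Base term: 31 January 2008 + 17 years → 31 January 2025.
Examination Delay Credit: +90 days → 1 May 2025.
Appellate Stay Credit: +608 days → 30 December 2026.
Prosecution Delay Deduction: −34 days → 26 November 2026.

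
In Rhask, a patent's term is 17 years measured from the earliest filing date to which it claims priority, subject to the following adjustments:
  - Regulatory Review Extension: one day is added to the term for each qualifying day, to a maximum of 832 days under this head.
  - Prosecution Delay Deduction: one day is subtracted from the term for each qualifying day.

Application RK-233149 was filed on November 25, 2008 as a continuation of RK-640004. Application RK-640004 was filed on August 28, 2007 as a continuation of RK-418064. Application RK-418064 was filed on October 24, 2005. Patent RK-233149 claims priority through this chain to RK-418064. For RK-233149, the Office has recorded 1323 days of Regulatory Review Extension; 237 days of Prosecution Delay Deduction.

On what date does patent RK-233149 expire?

June 10, 2024

Earliest priority filing: 24 October 2005.
Base term: 24 October 2005 + 17 years → 24 October 2022.
Regulatory Review Extension: 1323 days claimed exceeds the 832-day cap, so +832 days → 2 February 2025.
Prosecution Delay Deduction: −237 days → 10 June 2024.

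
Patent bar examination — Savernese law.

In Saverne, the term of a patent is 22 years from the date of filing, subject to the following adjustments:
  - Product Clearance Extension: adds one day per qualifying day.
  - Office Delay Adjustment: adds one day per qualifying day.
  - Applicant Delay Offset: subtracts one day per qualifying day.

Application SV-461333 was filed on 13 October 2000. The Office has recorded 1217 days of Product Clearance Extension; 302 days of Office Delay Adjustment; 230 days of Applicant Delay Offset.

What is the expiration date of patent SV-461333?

2026-04-24

Base term: filing date + 22 years → 13 October 2022.
Product Clearance Extension: +1217 days → 11 February 2026.
Office Delay Adjustment: +302 days → 10 December 2026.
Applicant Delay Offset: −230 days → 24 April 2026.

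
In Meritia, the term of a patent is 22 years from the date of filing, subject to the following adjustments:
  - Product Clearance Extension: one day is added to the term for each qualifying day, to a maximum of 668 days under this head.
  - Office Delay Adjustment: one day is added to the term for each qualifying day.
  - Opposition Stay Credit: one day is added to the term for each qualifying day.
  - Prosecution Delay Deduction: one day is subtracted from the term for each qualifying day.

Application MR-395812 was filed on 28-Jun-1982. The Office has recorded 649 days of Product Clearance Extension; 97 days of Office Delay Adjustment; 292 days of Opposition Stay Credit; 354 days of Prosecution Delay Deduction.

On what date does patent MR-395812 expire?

Base term: filing date + 22 years → 28 June 2004.
Product Clearance Extension: 649 days (within the 668-day cap) → +649 days → 8 April 2006.
Office Delay Adjustment: +97 days → 14 July 2006.
Opposition Stay Credit: +292 days → 2 May 2007.
Prosecution Delay Deduction: −354 days → 13 May 2006.

2006-05-13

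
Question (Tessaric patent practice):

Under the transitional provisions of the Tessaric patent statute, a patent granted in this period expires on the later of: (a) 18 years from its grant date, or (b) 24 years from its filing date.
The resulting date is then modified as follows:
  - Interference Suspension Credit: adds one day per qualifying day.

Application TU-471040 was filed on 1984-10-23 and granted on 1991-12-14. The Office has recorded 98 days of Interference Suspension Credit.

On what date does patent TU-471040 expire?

(a) grant + 18 years → 14 December 2009.
(b) filing + 24 years → 23 October 2008.
Later of the two: 14 December 2009.
Interference Suspension Credit: +98 days → 22 March 2010.

March 22, 2010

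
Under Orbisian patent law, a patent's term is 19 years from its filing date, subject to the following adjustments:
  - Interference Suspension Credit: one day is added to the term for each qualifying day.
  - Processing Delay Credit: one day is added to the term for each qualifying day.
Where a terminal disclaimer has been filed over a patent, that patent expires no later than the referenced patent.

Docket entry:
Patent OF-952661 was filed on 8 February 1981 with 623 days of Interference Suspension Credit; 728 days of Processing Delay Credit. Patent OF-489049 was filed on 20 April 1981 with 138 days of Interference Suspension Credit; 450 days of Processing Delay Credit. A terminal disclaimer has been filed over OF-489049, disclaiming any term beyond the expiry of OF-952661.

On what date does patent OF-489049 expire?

Natural term of OF-489049:
  Base: filing + 19 years → 20 April 2000.
  Interference Suspension Credit: +138 days → 5 September 2000.
  Processing Delay Credit: +450 days → 29 November 2001.
Expiry of referenced patent OF-952661:
  Base: filing + 19 years → 8 February 2000.
  Interference Suspension Credit: +623 days → 23 October 2001.
  Processing Delay Credit: +728 days → 21 October 2003.
Terminal disclaimer: OF-489049 expires on the earlier of 29 November 2001 and 21 October 2003.

2001-11-29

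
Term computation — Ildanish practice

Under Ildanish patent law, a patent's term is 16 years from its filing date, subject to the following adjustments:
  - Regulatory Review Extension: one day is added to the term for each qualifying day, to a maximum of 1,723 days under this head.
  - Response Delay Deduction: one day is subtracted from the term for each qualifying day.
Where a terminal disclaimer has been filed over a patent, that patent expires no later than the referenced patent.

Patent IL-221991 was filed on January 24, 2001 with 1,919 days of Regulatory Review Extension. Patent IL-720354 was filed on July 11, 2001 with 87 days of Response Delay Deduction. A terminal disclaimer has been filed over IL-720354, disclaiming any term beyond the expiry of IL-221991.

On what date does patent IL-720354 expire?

Natural term of IL-720354:
  Base: filing + 16 years → 11 July 2017.
  Response Delay Deduction: −87 days → 15 April 2017.
Expiry of referenced patent IL-221991:
  Base: filing + 16 years → 24 January 2017.
  Regulatory Review Extension: 1919 days claimed exceeds the 1723-day cap, so +1723 days → 13 October 2021.
Terminal disclaimer: IL-720354 expires on the earlier of 15 April 2017 and 13 October 2021.

2017-04-15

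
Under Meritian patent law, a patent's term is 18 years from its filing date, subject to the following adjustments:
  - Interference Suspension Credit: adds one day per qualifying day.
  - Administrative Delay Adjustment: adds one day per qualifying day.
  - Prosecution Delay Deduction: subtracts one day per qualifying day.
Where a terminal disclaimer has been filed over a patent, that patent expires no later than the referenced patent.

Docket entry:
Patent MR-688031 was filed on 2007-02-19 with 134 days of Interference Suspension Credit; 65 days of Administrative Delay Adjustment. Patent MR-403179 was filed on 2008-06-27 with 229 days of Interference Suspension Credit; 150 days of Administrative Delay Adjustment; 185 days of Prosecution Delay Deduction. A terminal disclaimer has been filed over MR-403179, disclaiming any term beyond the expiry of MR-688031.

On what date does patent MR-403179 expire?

Natural term of MR-403179:
  Base: filing + 18 years → 27 June 2026.
  Interference Suspension Credit: +229 days → 11 February 2027.
  Administrative Delay Adjustment: +150 days → 11 July 2027.
  Prosecution Delay Deduction: −185 days → 7 January 2027.
Expiry of referenced patent MR-688031:
  Base: filing + 18 years → 19 February 2025.
  Interference Suspension Credit: +134 days → 3 July 2025.
  Administrative Delay Adjustment: +65 days → 6 September 2025.
Terminal disclaimer: MR-403179 expires on the earlier of 7 January 2027 and 6 September 2025.

2025-09-06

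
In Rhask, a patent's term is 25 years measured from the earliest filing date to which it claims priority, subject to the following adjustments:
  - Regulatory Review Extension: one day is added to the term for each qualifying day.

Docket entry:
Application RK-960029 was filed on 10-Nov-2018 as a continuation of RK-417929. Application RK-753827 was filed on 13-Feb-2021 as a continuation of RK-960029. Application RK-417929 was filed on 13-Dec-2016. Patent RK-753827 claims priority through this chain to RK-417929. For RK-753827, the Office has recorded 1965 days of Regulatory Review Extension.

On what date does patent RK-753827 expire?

Earliest priority filing: 13 December 2016.
Base term: 13 December 2016 + 25 years → 13 December 2041.
Regulatory Review Extension: +1965 days → 1 May 2047.

May 1, 2047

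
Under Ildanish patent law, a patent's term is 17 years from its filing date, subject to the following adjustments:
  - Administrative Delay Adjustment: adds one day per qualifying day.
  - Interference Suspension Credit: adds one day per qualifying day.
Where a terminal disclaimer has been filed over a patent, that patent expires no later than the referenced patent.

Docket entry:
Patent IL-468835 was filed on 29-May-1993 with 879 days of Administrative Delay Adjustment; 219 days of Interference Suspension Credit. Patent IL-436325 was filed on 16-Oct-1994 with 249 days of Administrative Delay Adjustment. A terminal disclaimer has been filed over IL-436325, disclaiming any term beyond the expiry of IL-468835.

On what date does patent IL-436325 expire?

Natural term of IL-436325:
  Base: filing + 17 years → 16 October 2011.
  Administrative Delay Adjustment: +249 days → 21 June 2012.
Expiry of referenced patent IL-468835:
  Base: filing + 17 years → 29 May 2010.
  Administrative Delay Adjustment: +879 days → 24 October 2012.
  Interference Suspension Credit: +219 days → 31 May 2013.
Terminal disclaimer: IL-436325 expires on the earlier of 21 June 2012 and 31 May 2013.

June 21, 2012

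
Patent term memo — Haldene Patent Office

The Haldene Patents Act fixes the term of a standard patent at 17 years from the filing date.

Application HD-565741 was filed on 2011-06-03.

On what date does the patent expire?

2028-06-03

Filing date + 17 years → 3 June 2028.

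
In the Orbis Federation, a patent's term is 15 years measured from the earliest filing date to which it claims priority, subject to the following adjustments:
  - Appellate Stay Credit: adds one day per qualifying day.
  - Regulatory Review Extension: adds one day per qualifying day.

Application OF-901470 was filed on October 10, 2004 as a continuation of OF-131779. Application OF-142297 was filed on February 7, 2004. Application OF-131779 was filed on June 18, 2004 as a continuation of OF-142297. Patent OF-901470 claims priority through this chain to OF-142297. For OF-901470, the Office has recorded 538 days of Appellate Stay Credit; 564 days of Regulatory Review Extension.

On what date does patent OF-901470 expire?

Earliest priority filing: 7 February 2004.
Base term: 7 February 2004 + 15 years → 7 February 2019.
Appellate Stay Credit: +538 days → 29 July 2020.
Regulatory Review Extension: +564 days → 13 February 2022.

February 13, 2022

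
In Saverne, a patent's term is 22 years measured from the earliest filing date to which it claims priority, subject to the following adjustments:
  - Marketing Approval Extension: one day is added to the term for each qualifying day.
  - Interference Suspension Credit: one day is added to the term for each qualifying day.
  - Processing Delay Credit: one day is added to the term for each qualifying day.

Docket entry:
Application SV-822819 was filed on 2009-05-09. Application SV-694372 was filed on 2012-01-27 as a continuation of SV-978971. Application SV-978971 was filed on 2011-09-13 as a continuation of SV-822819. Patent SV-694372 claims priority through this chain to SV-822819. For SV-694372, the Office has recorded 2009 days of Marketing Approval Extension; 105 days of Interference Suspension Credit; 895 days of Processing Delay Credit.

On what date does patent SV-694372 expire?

Earliest priority filing: 9 May 2009.
Base term: 9 May 2009 + 22 years → 9 May 2031.
Marketing Approval Extension: +2009 days → 7 November 2036.
Interference Suspension Credit: +105 days → 20 February 2037.
Processing Delay Credit: +895 days → 4 August 2039.

2039-08-04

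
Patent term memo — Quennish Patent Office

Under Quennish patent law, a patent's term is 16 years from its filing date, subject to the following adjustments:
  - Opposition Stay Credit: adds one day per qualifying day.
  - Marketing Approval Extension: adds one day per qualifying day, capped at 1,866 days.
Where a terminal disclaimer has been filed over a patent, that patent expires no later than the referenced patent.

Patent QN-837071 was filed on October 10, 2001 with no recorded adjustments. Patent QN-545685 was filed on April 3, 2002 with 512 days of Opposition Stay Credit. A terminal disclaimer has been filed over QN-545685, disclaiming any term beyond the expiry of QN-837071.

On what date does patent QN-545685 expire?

October 10, 2017

Natural term of QN-545685:
  Base: filing + 16 years → 3 April 2018.
  Opposition Stay Credit: +512 days → 28 August 2019.
Expiry of referenced patent QN-837071:
  Base: filing + 16 years → 10 October 2017.
Terminal disclaimer: QN-545685 expires on the earlier of 28 August 2019 and 10 October 2017.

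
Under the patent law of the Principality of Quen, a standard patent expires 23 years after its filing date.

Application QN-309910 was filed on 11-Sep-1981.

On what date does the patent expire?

September 11, 2004

Filing date + 23 years → 11 September 2004.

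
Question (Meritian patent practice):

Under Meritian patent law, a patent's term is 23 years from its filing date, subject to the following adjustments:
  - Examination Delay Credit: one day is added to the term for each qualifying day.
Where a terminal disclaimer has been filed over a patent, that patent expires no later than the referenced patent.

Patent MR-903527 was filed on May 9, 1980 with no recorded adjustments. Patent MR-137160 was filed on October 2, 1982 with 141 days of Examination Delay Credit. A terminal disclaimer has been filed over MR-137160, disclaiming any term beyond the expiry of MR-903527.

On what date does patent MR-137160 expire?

2003-05-09

Natural term of MR-137160:
  Base: filing + 23 years → 2 October 2005.
  Examination Delay Credit: +141 days → 20 February 2006.
Expiry of referenced patent MR-903527:
  Base: filing + 23 years → 9 May 2003.
Terminal disclaimer: MR-137160 expires on the earlier of 20 February 2006 and 9 May 2003.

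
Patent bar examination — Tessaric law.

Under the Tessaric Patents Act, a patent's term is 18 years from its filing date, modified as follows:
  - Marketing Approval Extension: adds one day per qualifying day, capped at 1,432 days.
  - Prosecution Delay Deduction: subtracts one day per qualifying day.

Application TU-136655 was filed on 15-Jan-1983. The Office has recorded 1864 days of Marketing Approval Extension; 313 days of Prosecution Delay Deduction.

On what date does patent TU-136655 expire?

February 8, 2004

Base term: filing date + 18 years → 15 January 2001.
Marketing Approval Extension: 1864 days claimed exceeds the 1432-day cap, so +1432 days → 17 December 2004.
Prosecution Delay Deduction: −313 days → 8 February 2004.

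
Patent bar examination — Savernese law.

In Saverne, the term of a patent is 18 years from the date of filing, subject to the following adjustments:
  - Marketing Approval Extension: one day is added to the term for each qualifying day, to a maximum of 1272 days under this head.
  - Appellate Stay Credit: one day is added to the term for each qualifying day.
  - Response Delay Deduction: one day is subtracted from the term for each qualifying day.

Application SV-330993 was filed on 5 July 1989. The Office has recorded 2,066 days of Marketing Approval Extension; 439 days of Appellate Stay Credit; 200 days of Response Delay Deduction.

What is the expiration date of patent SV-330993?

Base term: filing date + 18 years → 5 July 2007.
Marketing Approval Extension: 2066 days claimed exceeds the 1272-day cap, so +1272 days → 28 December 2010.
Appellate Stay Credit: +439 days → 11 March 2012.
Response Delay Deduction: −200 days → 24 August 2011.

August 24, 2011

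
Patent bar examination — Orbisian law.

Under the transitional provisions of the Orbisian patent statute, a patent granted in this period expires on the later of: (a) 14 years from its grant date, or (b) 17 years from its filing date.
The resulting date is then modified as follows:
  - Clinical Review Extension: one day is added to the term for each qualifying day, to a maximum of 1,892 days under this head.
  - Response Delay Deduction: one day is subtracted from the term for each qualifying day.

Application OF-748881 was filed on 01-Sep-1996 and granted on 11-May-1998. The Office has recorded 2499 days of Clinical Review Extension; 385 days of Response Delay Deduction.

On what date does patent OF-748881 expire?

(a) grant + 14 years → 11 May 2012.
(b) filing + 17 years → 1 September 2013.
Later of the two: 1 September 2013.
Clinical Review Extension: 2499 days claimed exceeds the 1892-day cap, so +1892 days → 6 November 2018.
Response Delay Deduction: −385 days → 17 October 2017.

October 17, 2017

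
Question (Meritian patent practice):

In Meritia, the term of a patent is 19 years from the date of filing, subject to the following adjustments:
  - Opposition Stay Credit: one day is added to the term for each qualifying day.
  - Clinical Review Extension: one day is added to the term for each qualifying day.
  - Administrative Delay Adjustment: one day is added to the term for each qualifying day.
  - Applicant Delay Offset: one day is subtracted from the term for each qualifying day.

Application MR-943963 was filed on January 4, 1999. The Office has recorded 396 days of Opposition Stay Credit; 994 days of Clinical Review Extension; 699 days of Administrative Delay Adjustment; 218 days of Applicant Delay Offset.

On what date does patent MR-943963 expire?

February 18, 2023

Base term: filing date + 19 years → 4 January 2018.
Opposition Stay Credit: +396 days → 4 February 2019.
Clinical Review Extension: +994 days → 25 October 2021.
Administrative Delay Adjustment: +699 days → 24 September 2023.
Applicant Delay Offset: −218 days → 18 February 2023.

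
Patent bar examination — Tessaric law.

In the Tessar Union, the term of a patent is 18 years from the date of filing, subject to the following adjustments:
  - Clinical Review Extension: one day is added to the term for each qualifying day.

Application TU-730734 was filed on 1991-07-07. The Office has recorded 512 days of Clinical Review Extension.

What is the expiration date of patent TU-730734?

Base term: filing date + 18 years → 7 July 2009.
Clinical Review Extension: +512 days → 1 December 2010.

December 1, 2010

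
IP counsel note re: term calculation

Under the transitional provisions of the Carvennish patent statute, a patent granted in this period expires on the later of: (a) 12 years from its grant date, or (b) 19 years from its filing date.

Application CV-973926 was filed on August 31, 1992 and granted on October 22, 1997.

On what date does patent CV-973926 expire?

2011-08-31

(a) grant + 12 years → 22 October 2009.
(b) filing + 19 years → 31 August 2011.
Later of the two: 31 August 2011.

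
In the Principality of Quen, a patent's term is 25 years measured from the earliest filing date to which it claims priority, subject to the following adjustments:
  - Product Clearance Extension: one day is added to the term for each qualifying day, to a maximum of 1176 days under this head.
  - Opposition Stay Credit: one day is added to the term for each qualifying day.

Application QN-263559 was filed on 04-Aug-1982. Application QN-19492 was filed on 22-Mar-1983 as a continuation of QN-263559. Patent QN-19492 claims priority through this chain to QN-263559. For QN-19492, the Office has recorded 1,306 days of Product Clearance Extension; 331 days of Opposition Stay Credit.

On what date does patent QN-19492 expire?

September 19, 2011

Earliest priority filing: 4 August 1982.
Base term: 4 August 1982 + 25 years → 4 August 2007.
Product Clearance Extension: 1306 days claimed exceeds the 1176-day cap, so +1176 days → 23 October 2010.
Opposition Stay Credit: +331 days → 19 September 2011.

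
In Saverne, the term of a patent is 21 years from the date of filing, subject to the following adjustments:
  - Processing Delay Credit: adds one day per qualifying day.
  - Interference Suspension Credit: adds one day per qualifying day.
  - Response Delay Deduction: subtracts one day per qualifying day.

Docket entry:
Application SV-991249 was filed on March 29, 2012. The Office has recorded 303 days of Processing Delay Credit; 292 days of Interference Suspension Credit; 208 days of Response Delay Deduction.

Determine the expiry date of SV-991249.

2034-04-20

Base term: filing date + 21 years → 29 March 2033.
Processing Delay Credit: +303 days → 26 January 2034.
Interference Suspension Credit: +292 days → 14 November 2034.
Response Delay Deduction: −208 days → 20 April 2034.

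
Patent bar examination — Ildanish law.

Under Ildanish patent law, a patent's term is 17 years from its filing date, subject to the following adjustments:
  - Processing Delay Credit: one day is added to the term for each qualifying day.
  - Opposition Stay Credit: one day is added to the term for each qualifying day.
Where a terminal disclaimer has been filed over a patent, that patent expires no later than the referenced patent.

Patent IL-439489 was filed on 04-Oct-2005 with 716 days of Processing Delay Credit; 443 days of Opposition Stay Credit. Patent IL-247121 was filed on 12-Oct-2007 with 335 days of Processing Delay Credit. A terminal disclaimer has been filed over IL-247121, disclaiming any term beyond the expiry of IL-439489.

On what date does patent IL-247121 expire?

2025-09-12

Natural term of IL-247121:
  Base: filing + 17 years → 12 October 2024.
  Processing Delay Credit: +335 days → 12 September 2025.
Expiry of referenced patent IL-439489:
  Base: filing + 17 years → 4 October 2022.
  Processing Delay Credit: +716 days → 19 September 2024.
  Opposition Stay Credit: +443 days → 6 December 2025.
Terminal disclaimer: IL-247121 expires on the earlier of 12 September 2025 and 6 December 2025.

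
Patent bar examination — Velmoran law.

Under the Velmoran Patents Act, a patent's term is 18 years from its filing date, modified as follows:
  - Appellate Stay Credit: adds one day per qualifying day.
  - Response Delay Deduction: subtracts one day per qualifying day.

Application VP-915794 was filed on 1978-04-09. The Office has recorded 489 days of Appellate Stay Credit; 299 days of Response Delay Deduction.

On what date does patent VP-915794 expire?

Base term: filing date + 18 years → 9 April 1996.
Appellate Stay Credit: +489 days → 11 August 1997.
Response Delay Deduction: −299 days → 16 October 1996.

1996-10-16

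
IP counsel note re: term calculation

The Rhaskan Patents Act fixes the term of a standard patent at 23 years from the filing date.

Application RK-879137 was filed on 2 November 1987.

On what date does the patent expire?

Filing date + 23 years → 2 November 2010.

November 2, 2010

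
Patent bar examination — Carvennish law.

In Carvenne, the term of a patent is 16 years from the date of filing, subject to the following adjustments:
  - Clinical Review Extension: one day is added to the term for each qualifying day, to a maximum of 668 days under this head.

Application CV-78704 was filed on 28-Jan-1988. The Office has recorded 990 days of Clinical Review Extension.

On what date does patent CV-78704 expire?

Base term: filing date + 16 years → 28 January 2004.
Clinical Review Extension: 990 days claimed exceeds the 668-day cap, so +668 days → 26 November 2005.

November 26, 2005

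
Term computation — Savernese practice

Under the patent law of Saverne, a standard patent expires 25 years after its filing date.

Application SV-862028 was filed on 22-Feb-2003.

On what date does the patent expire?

2028-02-22

Filing date + 25 years → 22 February 2028.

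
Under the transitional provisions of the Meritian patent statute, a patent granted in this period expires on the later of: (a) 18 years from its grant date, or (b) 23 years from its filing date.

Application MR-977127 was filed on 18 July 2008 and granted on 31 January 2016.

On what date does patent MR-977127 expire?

2034-01-31

(a) grant + 18 years → 31 January 2034.
(b) filing + 23 years → 18 July 2031.
Later of the two: 31 January 2034.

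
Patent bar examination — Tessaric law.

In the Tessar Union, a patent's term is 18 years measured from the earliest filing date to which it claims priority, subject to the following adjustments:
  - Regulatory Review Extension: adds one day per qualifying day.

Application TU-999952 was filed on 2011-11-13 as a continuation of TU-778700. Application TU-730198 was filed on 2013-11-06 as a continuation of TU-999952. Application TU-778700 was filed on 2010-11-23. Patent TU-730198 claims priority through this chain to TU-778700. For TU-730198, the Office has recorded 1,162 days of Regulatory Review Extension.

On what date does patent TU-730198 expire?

January 29, 2032

Earliest priority filing: 23 November 2010.
Base term: 23 November 2010 + 18 years → 23 November 2028.
Regulatory Review Extension: +1162 days → 29 January 2032.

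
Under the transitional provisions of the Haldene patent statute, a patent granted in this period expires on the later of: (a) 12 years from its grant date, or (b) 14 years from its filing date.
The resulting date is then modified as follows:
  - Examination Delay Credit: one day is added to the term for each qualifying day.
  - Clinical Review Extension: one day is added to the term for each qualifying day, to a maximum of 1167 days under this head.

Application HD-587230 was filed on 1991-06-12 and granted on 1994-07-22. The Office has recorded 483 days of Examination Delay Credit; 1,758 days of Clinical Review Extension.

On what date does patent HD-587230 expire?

(a) grant + 12 years → 22 July 2006.
(b) filing + 14 years → 12 June 2005.
Later of the two: 22 July 2006.
Examination Delay Credit: +483 days → 17 November 2007.
Clinical Review Extension: 1758 days claimed exceeds the 1167-day cap, so +1167 days → 27 January 2011.

2011-01-27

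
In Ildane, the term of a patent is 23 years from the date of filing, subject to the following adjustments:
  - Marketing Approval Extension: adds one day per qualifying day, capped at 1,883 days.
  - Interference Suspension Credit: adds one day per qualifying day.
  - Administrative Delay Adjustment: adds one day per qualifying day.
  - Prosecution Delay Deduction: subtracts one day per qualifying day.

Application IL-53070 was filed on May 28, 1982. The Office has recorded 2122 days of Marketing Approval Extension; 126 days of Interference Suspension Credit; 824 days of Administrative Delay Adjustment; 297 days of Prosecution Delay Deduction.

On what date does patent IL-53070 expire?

Base term: filing date + 23 years → 28 May 2005.
Marketing Approval Extension: 2122 days claimed exceeds the 1883-day cap, so +1883 days → 24 July 2010.
Interference Suspension Credit: +126 days → 27 November 2010.
Administrative Delay Adjustment: +824 days → 28 February 2013.
Prosecution Delay Deduction: −297 days → 7 May 2012.

2012-05-07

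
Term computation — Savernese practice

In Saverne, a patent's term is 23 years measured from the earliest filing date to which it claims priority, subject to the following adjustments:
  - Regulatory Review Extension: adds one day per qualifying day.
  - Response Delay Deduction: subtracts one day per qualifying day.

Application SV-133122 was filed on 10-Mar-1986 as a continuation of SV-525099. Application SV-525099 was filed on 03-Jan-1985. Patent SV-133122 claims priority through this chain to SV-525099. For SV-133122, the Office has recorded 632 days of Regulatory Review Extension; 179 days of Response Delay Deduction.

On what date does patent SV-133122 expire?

March 31, 2009

Earliest priority filing: 3 January 1985.
Base term: 3 January 1985 + 23 years → 3 January 2008.
Regulatory Review Extension: +632 days → 26 September 2009.
Response Delay Deduction: −179 days → 31 March 2009.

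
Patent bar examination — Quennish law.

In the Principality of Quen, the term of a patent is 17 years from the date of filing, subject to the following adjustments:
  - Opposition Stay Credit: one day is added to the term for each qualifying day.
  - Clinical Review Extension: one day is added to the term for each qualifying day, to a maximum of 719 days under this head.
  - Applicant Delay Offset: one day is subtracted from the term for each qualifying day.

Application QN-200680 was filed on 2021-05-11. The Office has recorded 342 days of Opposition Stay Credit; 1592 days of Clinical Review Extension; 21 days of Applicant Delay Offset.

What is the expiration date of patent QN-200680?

Base term: filing date + 17 years → 11 May 2038.
Opposition Stay Credit: +342 days → 18 April 2039.
Clinical Review Extension: 1592 days claimed exceeds the 719-day cap, so +719 days → 6 April 2041.
Applicant Delay Offset: −21 days → 16 March 2041.

March 16, 2041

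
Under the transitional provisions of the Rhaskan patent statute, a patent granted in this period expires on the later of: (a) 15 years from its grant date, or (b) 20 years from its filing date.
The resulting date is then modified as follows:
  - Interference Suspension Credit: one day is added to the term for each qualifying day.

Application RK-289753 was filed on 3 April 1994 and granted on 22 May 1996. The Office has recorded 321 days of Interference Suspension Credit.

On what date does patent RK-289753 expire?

(a) grant + 15 years → 22 May 2011.
(b) filing + 20 years → 3 April 2014.
Later of the two: 3 April 2014.
Interference Suspension Credit: +321 days → 18 February 2015.

2015-02-18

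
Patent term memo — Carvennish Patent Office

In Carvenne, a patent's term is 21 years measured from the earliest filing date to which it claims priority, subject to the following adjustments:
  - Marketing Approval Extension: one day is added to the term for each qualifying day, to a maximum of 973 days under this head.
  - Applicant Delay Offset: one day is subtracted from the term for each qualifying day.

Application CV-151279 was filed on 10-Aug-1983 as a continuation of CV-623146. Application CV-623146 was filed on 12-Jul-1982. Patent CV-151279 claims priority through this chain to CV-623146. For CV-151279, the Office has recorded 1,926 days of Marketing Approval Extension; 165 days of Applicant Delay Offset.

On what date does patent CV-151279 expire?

2005-09-27

Earliest priority filing: 12 July 1982.
Base term: 12 July 1982 + 21 years → 12 July 2003.
Marketing Approval Extension: 1926 days claimed exceeds the 973-day cap, so +973 days → 11 March 2006.
Applicant Delay Offset: −165 days → 27 September 2005.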